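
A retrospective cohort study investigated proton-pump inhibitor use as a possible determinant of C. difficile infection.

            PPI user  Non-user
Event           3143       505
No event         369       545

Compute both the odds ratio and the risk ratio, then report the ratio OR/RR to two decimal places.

4.94

Reading the table with exposure as columns: a = 3143 (PPI user, case), b = 369 (PPI user, non-case), c = 505 (Non-user, case), d = 545.
OR = (3143·545)/(369·505) = 1712935/186345 = 9.19228
Risk in exposed = 3143/3512 = 0.89493; risk in unexposed = 505/1050 = 0.48095; RR = 1.86075
OR/RR = 9.19228 / 1.86075 = 4.94010
The outcome is not rare, so the OR lies further from 1 than the RR.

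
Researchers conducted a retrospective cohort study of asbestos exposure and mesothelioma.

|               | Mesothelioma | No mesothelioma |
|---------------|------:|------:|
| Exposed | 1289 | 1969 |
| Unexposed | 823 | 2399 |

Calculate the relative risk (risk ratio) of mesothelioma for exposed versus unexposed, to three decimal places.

1.549

Cells: a = 1289, b = 1969, c = 823, d = 2399.
Risk in exposed = 1289/3258 = 0.39564; risk in unexposed = 823/3222 = 0.25543.
RR = 0.39564 / 0.25543 = 1.54891
The risk among the exposed is 1.55 times that among the unexposed.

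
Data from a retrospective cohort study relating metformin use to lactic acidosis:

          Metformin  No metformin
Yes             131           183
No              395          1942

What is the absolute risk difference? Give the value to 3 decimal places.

Reading the table with exposure as columns: a = 131 (Metformin, case), b = 395 (Metformin, non-case), c = 183 (No metformin, case), d = 1942.
Risk in exposed = 131/526 = 0.249049; risk in unexposed = 183/2125 = 0.086118.
Risk difference = 0.249049 − 0.086118 = 0.162932

0.163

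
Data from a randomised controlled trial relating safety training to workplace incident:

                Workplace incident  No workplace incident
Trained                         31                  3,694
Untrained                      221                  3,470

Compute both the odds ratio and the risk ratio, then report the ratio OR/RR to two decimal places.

Cells: a = 31, b = 3694, c = 221, d = 3470.
OR = (31·3470)/(3694·221) = 107570/816374 = 0.13177
Risk in exposed = 31/3725 = 0.00832; risk in unexposed = 221/3691 = 0.05988; RR = 0.13899
OR/RR = 0.13177 / 0.13899 = 0.94801
The outcome is rare in both groups, so OR ≈ RR (ratio near 1).

0.95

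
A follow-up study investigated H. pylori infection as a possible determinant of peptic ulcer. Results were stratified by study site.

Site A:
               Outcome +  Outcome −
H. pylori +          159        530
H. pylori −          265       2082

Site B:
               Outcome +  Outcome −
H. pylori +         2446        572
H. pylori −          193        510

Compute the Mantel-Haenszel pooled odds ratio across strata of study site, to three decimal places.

5.851

OR_MH = Σ(aᵢdᵢ/nᵢ) / Σ(bᵢcᵢ/nᵢ), where nᵢ is the stratum total.
Stratum 1 (Site A): n = 3036; a·d/n = 159·2082/3036 = 109.0375; b·c/n = 530·265/3036 = 46.2615
Stratum 2 (Site B): n = 3721; a·d/n = 2446·510/3721 = 335.2486; b·c/n = 572·193/3721 = 29.6684
OR_MH = (109.0375 + 335.2486) / (46.2615 + 29.6684) = 444.2861 / 75.9299 = 5.85127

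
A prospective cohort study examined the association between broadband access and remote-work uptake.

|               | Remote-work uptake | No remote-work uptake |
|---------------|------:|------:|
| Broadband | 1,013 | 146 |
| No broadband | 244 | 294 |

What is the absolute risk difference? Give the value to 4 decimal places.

Cells: a = 1013, b = 146, c = 244, d = 294.
Risk in exposed = 1013/1159 = 0.874029; risk in unexposed = 244/538 = 0.453532.
Risk difference = 0.874029 − 0.453532 = 0.420498

0.4205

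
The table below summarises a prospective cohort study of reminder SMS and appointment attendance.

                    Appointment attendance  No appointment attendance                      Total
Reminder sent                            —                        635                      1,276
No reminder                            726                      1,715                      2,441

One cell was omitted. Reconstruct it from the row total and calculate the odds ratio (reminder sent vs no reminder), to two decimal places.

The missing cell is in the exposed row: 1276 − 635 = 641.
So a = 641, b = 635, c = 726, d = 1715.
OR = (a·d)/(b·c) = (641 × 1715) / (635 × 726) = 1099315 / 461010 = 2.38458

2.38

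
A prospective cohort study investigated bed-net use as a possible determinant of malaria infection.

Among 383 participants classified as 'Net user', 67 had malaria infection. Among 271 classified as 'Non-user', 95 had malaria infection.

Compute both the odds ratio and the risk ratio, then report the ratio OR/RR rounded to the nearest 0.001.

0.787

From the description: a = 67, b = 316, c = 95, d = 176.
OR = (67·176)/(316·95) = 11792/30020 = 0.39280
Risk in exposed = 67/383 = 0.17493; risk in unexposed = 95/271 = 0.35055; RR = 0.49902
OR/RR = 0.39280 / 0.49902 = 0.78715
The outcome is not rare, so the OR lies further from 1 than the RR.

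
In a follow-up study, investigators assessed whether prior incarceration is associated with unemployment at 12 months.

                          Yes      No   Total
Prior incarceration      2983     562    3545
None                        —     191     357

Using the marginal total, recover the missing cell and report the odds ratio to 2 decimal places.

The missing cell is in the unexposed row: 357 − 191 = 166.
So a = 2983, b = 562, c = 166, d = 191.
OR = (a·d)/(b·c) = (2983 × 191) / (562 × 166) = 569753 / 93292 = 6.10720

6.11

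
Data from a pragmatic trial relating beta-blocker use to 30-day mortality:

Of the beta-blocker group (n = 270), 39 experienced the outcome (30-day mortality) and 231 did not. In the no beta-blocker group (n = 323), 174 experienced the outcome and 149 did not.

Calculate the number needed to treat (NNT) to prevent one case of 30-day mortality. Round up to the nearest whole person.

3

Risk in treated group = 39/270 = 0.14444; risk in control = 174/323 = 0.53870.
Absolute risk reduction = 0.53870 − 0.14444 = 0.39426
NNT = 1 / ARR = 1 / 0.39426 = 2.536 → round up → 3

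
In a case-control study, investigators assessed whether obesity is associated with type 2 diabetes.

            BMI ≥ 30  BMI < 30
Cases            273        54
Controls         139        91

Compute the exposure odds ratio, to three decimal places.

Reading the table with exposure as columns: a = 273 (BMI ≥ 30, case), b = 139 (BMI ≥ 30, non-case), c = 54 (BMI < 30, case), d = 91.
OR = (a·d)/(b·c) = (273 × 91) / (139 × 54) = 24843 / 7506 = 3.30975
The odds of type 2 diabetes are about 3.31 times as high in the bmi ≥ 30 group.

3.310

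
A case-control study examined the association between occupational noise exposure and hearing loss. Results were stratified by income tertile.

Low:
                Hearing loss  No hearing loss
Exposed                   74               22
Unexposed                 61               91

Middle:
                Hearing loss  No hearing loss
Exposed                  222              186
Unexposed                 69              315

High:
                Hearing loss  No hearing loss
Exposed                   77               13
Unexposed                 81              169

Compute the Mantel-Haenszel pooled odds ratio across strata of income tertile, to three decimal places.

6.220

OR_MH = Σ(aᵢdᵢ/nᵢ) / Σ(bᵢcᵢ/nᵢ), where nᵢ is the stratum total.
Stratum 1 (Low): n = 248; a·d/n = 74·91/248 = 27.1532; b·c/n = 22·61/248 = 5.4113
Stratum 2 (Middle): n = 792; a·d/n = 222·315/792 = 88.2955; b·c/n = 186·69/792 = 16.2045
Stratum 3 (High): n = 340; a·d/n = 77·169/340 = 38.2735; b·c/n = 13·81/340 = 3.0971
OR_MH = (27.1532 + 88.2955 + 38.2735) / (5.4113 + 16.2045 + 3.0971) = 153.7222 / 24.7129 = 6.22032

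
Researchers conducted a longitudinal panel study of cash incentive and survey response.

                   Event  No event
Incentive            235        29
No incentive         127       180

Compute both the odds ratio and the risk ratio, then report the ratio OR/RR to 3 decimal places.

Cells: a = 235, b = 29, c = 127, d = 180.
OR = (235·180)/(29·127) = 42300/3683 = 11.48520
Risk in exposed = 235/264 = 0.89015; risk in unexposed = 127/307 = 0.41368; RR = 2.15178
OR/RR = 11.48520 / 2.15178 = 5.33753
The outcome is not rare, so the OR lies further from 1 than the RR.

5.338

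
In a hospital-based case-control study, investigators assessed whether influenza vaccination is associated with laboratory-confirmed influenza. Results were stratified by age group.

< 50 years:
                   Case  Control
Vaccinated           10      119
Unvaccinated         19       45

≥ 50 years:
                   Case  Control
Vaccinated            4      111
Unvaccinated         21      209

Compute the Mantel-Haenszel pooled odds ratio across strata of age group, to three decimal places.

0.257

OR_MH = Σ(aᵢdᵢ/nᵢ) / Σ(bᵢcᵢ/nᵢ), where nᵢ is the stratum total.
Stratum 1 (< 50 years): n = 193; a·d/n = 10·45/193 = 2.3316; b·c/n = 119·19/193 = 11.7150
Stratum 2 (≥ 50 years): n = 345; a·d/n = 4·209/345 = 2.4232; b·c/n = 111·21/345 = 6.7565
OR_MH = (2.3316 + 2.4232) / (11.7150 + 6.7565) = 4.7548 / 18.4715 = 0.25741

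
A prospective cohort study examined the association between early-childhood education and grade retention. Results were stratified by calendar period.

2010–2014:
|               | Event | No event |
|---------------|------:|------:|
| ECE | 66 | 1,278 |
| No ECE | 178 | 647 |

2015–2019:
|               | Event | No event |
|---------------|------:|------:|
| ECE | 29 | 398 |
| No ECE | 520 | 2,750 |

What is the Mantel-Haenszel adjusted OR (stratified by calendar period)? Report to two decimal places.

OR_MH = Σ(aᵢdᵢ/nᵢ) / Σ(bᵢcᵢ/nᵢ), where nᵢ is the stratum total.
Stratum 1 (2010–2014): n = 2169; a·d/n = 66·647/2169 = 19.6874; b·c/n = 1278·178/2169 = 104.8797
Stratum 2 (2015–2019): n = 3697; a·d/n = 29·2750/3697 = 21.5715; b·c/n = 398·520/3697 = 55.9805
OR_MH = (19.6874 + 21.5715) / (104.8797 + 55.9805) = 41.2590 / 160.8602 = 0.25649

0.26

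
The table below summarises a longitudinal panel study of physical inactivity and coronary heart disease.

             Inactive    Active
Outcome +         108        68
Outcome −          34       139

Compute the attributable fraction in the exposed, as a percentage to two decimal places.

56.81

Reading the table with exposure as columns: a = 108 (Inactive, case), b = 34 (Inactive, non-case), c = 68 (Active, case), d = 139.
Risk in exposed = 108/142 = 0.76056; risk in unexposed = 68/207 = 0.32850.
RR = 0.76056/0.32850 = 2.31524
AR% = (RR − 1)/RR × 100 = (2.31524 − 1)/2.31524 × 100 = 56.8080%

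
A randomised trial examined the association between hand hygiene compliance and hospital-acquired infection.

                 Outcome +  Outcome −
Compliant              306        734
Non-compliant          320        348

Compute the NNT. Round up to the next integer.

6

Risk in treated group = 306/1040 = 0.29423; risk in control = 320/668 = 0.47904.
Absolute risk reduction = 0.47904 − 0.29423 = 0.18481
NNT = 1 / ARR = 1 / 0.18481 = 5.411 → round up → 6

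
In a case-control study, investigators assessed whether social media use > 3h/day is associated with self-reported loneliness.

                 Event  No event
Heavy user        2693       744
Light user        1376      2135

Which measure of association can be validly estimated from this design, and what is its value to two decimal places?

Cells: a = 2693, b = 744, c = 1376, d = 2135.
This is a case-control study: participants were sampled on outcome status, so risks in the source population cannot be estimated directly — relative risk is not valid here. The odds ratio is the appropriate measure.
OR = (a·d)/(b·c) = (2693 × 2135) / (744 × 1376) = 5749555 / 1023744 = 5.61620

5.62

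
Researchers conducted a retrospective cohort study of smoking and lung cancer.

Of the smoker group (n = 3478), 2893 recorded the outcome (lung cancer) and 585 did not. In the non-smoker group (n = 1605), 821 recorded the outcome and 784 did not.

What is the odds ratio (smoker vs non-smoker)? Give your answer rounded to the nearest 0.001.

From the description: a = 2893, b = 585, c = 821, d = 784.
OR = (a·d)/(b·c) = (2893 × 784) / (585 × 821) = 2268112 / 480285 = 4.72243
The odds of lung cancer are about 4.72 times as high in the smoker group.

4.722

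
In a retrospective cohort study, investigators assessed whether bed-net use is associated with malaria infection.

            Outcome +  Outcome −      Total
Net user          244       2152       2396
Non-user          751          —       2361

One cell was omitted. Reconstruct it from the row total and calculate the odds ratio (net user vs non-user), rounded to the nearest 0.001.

The missing cell is in the unexposed row: 2361 − 751 = 1610.
So a = 244, b = 2152, c = 751, d = 1610.
OR = (a·d)/(b·c) = (244 × 1610) / (2152 × 751) = 392840 / 1616152 = 0.24307

0.243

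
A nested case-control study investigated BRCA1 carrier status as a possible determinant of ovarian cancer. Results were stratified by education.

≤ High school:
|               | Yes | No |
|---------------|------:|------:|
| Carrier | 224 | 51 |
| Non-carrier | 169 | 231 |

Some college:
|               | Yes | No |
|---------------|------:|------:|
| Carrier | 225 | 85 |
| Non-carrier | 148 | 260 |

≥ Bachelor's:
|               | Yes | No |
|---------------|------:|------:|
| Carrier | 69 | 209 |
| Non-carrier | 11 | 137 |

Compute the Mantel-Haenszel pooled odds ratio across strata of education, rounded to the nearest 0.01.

5.05

OR_MH = Σ(aᵢdᵢ/nᵢ) / Σ(bᵢcᵢ/nᵢ), where nᵢ is the stratum total.
Stratum 1 (≤ High school): n = 675; a·d/n = 224·231/675 = 76.6578; b·c/n = 51·169/675 = 12.7689
Stratum 2 (Some college): n = 718; a·d/n = 225·260/718 = 81.4763; b·c/n = 85·148/718 = 17.5209
Stratum 3 (≥ Bachelor's): n = 426; a·d/n = 69·137/426 = 22.1901; b·c/n = 209·11/426 = 5.3967
OR_MH = (76.6578 + 81.4763 + 22.1901) / (12.7689 + 17.5209 + 5.3967) = 180.3242 / 35.6865 = 5.05301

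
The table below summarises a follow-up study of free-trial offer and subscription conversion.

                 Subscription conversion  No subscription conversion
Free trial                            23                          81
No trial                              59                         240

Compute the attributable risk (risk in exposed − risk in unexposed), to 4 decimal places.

0.0238

Cells: a = 23, b = 81, c = 59, d = 240.
Risk in exposed = 23/104 = 0.221154; risk in unexposed = 59/299 = 0.197324.
Risk difference = 0.221154 − 0.197324 = 0.023829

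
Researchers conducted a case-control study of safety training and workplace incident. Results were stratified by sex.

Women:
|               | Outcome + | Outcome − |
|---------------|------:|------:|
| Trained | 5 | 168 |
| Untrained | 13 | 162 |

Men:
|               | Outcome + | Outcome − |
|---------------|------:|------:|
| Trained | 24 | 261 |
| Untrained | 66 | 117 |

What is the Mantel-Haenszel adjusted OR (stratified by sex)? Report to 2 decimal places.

OR_MH = Σ(aᵢdᵢ/nᵢ) / Σ(bᵢcᵢ/nᵢ), where nᵢ is the stratum total.
Stratum 1 (Women): n = 348; a·d/n = 5·162/348 = 2.3276; b·c/n = 168·13/348 = 6.2759
Stratum 2 (Men): n = 468; a·d/n = 24·117/468 = 6.0000; b·c/n = 261·66/468 = 36.8077
OR_MH = (2.3276 + 6.0000) / (6.2759 + 36.8077) = 8.3276 / 43.0836 = 0.19329

0.19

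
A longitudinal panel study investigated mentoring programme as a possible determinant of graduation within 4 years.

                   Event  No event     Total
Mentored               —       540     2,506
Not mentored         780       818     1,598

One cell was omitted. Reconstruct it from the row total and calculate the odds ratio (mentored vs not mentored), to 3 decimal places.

3.818

The missing cell is in the exposed row: 2506 − 540 = 1966.
So a = 1966, b = 540, c = 780, d = 818.
OR = (a·d)/(b·c) = (1966 × 818) / (540 × 780) = 1608188 / 421200 = 3.81811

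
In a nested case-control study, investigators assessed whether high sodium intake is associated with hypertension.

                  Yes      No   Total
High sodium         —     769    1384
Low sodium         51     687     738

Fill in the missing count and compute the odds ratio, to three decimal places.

10.773

The missing cell is in the exposed row: 1384 − 769 = 615.
So a = 615, b = 769, c = 51, d = 687.
OR = (a·d)/(b·c) = (615 × 687) / (769 × 51) = 422505 / 39219 = 10.77297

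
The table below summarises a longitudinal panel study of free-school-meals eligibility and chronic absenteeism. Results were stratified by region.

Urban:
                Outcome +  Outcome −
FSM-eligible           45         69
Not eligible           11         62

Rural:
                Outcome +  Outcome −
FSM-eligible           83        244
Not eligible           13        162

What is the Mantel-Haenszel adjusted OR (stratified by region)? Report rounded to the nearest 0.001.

OR_MH = Σ(aᵢdᵢ/nᵢ) / Σ(bᵢcᵢ/nᵢ), where nᵢ is the stratum total.
Stratum 1 (Urban): n = 187; a·d/n = 45·62/187 = 14.9198; b·c/n = 69·11/187 = 4.0588
Stratum 2 (Rural): n = 502; a·d/n = 83·162/502 = 26.7849; b·c/n = 244·13/502 = 6.3187
OR_MH = (14.9198 + 26.7849) / (4.0588 + 6.3187) = 41.7046 / 10.3775 = 4.01874

4.019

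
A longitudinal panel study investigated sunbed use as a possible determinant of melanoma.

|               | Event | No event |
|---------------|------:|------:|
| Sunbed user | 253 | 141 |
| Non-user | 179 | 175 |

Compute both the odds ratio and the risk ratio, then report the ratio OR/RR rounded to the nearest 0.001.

1.381

Cells: a = 253, b = 141, c = 179, d = 175.
OR = (253·175)/(141·179) = 44275/25239 = 1.75423
Risk in exposed = 253/394 = 0.64213; risk in unexposed = 179/354 = 0.50565; RR = 1.26991
OR/RR = 1.75423 / 1.26991 = 1.38138
The outcome is not rare, so the OR lies further from 1 than the RR.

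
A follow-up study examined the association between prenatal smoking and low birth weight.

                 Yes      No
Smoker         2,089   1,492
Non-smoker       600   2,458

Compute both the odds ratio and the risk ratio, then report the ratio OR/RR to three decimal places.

Cells: a = 2089, b = 1492, c = 600, d = 2458.
OR = (2089·2458)/(1492·600) = 5134762/895200 = 5.73588
Risk in exposed = 2089/3581 = 0.58336; risk in unexposed = 600/3058 = 0.19621; RR = 2.97317
OR/RR = 5.73588 / 2.97317 = 1.92921
The outcome is not rare, so the OR lies further from 1 than the RR.

1.929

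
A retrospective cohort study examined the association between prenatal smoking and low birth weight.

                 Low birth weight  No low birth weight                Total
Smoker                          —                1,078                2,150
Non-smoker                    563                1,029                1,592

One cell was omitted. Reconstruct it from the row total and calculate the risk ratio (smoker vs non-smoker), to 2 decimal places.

The missing cell is in the exposed row: 2150 − 1078 = 1072.
So a = 1072, b = 1078, c = 563, d = 1029.
RR = [a/(a+b)] / [c/(c+d)] = (1072/2150) / (563/1592) = 0.49860/0.35364 = 1.40991

1.41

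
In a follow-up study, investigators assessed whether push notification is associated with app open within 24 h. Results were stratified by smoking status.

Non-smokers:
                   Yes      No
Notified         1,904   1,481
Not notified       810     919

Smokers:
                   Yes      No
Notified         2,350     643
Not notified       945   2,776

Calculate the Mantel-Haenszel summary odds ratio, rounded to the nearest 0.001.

OR_MH = Σ(aᵢdᵢ/nᵢ) / Σ(bᵢcᵢ/nᵢ), where nᵢ is the stratum total.
Stratum 1 (Non-smokers): n = 5114; a·d/n = 1904·919/5114 = 342.1541; b·c/n = 1481·810/5114 = 234.5737
Stratum 2 (Smokers): n = 6714; a·d/n = 2350·2776/6714 = 971.6413; b·c/n = 643·945/6714 = 90.5027
OR_MH = (342.1541 + 971.6413) / (234.5737 + 90.5027) = 1313.7954 / 325.0764 = 4.04150

4.041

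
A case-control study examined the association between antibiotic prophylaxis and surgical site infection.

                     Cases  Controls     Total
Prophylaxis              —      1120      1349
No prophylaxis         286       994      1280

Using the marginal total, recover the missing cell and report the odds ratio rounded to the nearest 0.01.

The missing cell is in the exposed row: 1349 − 1120 = 229.
So a = 229, b = 1120, c = 286, d = 994.
OR = (a·d)/(b·c) = (229 × 994) / (1120 × 286) = 227626 / 320320 = 0.71062

0.71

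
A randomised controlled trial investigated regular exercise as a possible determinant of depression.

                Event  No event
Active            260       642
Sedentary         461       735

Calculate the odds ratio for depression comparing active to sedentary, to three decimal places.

0.646

Cells: a = 260, b = 642, c = 461, d = 735.
OR = (a·d)/(b·c) = (260 × 735) / (642 × 461) = 191100 / 295962 = 0.64569
Exposure is associated with lower odds of depression (OR = 0.65 < 1).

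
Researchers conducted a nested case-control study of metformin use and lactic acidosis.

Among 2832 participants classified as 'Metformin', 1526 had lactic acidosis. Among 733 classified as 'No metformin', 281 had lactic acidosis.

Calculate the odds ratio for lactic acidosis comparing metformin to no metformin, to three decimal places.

1.880

From the description: a = 1526, b = 1306, c = 281, d = 452.
OR = (a·d)/(b·c) = (1526 × 452) / (1306 × 281) = 689752 / 366986 = 1.87950
The odds of lactic acidosis are about 1.88 times as high in the metformin group.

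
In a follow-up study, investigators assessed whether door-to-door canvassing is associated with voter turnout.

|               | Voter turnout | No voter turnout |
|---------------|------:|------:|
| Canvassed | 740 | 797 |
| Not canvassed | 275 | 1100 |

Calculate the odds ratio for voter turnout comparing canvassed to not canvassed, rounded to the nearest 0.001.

3.714

Cells: a = 740, b = 797, c = 275, d = 1100.
OR = (a·d)/(b·c) = (740 × 1100) / (797 × 275) = 814000 / 219175 = 3.71393
The odds of voter turnout are about 3.71 times as high in the canvassed group.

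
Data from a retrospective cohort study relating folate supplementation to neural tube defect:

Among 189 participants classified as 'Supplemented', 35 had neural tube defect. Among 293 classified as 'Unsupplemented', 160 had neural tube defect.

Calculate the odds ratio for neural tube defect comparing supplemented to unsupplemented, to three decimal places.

0.189

From the description: a = 35, b = 154, c = 160, d = 133.
OR = (a·d)/(b·c) = (35 × 133) / (154 × 160) = 4655 / 24640 = 0.18892
Exposure is associated with lower odds of neural tube defect (OR = 0.19 < 1).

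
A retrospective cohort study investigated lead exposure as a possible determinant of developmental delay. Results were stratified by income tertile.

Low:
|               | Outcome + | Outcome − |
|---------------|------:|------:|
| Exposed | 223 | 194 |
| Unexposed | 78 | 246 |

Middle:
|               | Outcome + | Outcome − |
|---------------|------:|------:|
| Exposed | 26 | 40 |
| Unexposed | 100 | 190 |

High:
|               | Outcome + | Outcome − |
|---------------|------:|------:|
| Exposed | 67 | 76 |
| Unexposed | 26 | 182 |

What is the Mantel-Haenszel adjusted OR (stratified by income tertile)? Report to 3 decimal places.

3.289

OR_MH = Σ(aᵢdᵢ/nᵢ) / Σ(bᵢcᵢ/nᵢ), where nᵢ is the stratum total.
Stratum 1 (Low): n = 741; a·d/n = 223·246/741 = 74.0324; b·c/n = 194·78/741 = 20.4211
Stratum 2 (Middle): n = 356; a·d/n = 26·190/356 = 13.8764; b·c/n = 40·100/356 = 11.2360
Stratum 3 (High): n = 351; a·d/n = 67·182/351 = 34.7407; b·c/n = 76·26/351 = 5.6296
OR_MH = (74.0324 + 13.8764 + 34.7407) / (20.4211 + 11.2360 + 5.6296) = 122.6495 / 37.2866 = 3.28937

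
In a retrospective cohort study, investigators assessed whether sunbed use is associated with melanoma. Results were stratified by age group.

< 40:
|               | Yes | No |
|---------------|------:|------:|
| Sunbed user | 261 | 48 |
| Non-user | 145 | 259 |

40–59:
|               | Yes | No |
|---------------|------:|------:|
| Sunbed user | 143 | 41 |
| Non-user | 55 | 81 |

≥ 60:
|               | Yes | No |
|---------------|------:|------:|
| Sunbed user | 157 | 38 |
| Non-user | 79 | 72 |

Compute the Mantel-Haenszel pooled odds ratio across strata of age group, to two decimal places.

6.42

OR_MH = Σ(aᵢdᵢ/nᵢ) / Σ(bᵢcᵢ/nᵢ), where nᵢ is the stratum total.
Stratum 1 (< 40): n = 713; a·d/n = 261·259/713 = 94.8093; b·c/n = 48·145/713 = 9.7616
Stratum 2 (40–59): n = 320; a·d/n = 143·81/320 = 36.1969; b·c/n = 41·55/320 = 7.0469
Stratum 3 (≥ 60): n = 346; a·d/n = 157·72/346 = 32.6705; b·c/n = 38·79/346 = 8.6763
OR_MH = (94.8093 + 36.1969 + 32.6705) / (9.7616 + 7.0469 + 8.6763) = 163.6767 / 25.4847 = 6.42253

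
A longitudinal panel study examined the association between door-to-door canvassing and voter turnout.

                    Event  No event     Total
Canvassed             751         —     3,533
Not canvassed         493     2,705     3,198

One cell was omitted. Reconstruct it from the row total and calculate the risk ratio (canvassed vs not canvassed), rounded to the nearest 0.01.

The missing cell is in the exposed row: 3533 − 751 = 2782.
So a = 751, b = 2782, c = 493, d = 2705.
RR = [a/(a+b)] / [c/(c+d)] = (751/3533) / (493/3198) = 0.21257/0.15416 = 1.37888

1.38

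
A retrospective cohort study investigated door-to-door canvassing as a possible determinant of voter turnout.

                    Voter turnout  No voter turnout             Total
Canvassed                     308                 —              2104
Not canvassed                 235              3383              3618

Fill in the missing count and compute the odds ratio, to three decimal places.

The missing cell is in the exposed row: 2104 − 308 = 1796.
So a = 308, b = 1796, c = 235, d = 3383.
OR = (a·d)/(b·c) = (308 × 3383) / (1796 × 235) = 1041964 / 422060 = 2.46876

2.469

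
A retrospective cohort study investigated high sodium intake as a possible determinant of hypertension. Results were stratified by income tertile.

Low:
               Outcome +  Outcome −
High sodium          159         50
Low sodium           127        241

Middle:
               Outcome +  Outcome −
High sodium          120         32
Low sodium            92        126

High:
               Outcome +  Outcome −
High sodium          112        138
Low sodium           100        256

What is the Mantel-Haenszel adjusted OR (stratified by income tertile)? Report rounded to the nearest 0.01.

3.70

OR_MH = Σ(aᵢdᵢ/nᵢ) / Σ(bᵢcᵢ/nᵢ), where nᵢ is the stratum total.
Stratum 1 (Low): n = 577; a·d/n = 159·241/577 = 66.4107; b·c/n = 50·127/577 = 11.0052
Stratum 2 (Middle): n = 370; a·d/n = 120·126/370 = 40.8649; b·c/n = 32·92/370 = 7.9568
Stratum 3 (High): n = 606; a·d/n = 112·256/606 = 47.3135; b·c/n = 138·100/606 = 22.7723
OR_MH = (66.4107 + 40.8649 + 47.3135) / (11.0052 + 7.9568 + 22.7723) = 154.5891 / 41.7342 = 3.70413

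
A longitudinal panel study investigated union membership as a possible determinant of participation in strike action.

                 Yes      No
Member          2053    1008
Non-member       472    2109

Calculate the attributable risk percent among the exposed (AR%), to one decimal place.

72.7

Cells: a = 2053, b = 1008, c = 472, d = 2109.
Risk in exposed = 2053/3061 = 0.67070; risk in unexposed = 472/2581 = 0.18287.
RR = 0.67070/0.18287 = 3.66751
AR% = (RR − 1)/RR × 100 = (3.66751 − 1)/3.66751 × 100 = 72.7336%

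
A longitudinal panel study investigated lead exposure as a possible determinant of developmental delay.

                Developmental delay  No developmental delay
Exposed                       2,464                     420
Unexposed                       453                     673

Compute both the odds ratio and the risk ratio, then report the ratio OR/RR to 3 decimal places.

4.104

Cells: a = 2464, b = 420, c = 453, d = 673.
OR = (2464·673)/(420·453) = 1658272/190260 = 8.71582
Risk in exposed = 2464/2884 = 0.85437; risk in unexposed = 453/1126 = 0.40231; RR = 2.12366
OR/RR = 8.71582 / 2.12366 = 4.10414
The outcome is not rare, so the OR lies further from 1 than the RR.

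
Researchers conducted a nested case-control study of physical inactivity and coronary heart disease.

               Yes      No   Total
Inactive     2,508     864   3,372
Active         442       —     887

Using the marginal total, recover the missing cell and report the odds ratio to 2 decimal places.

The missing cell is in the unexposed row: 887 − 442 = 445.
So a = 2508, b = 864, c = 442, d = 445.
OR = (a·d)/(b·c) = (2508 × 445) / (864 × 442) = 1116060 / 381888 = 2.92248

2.92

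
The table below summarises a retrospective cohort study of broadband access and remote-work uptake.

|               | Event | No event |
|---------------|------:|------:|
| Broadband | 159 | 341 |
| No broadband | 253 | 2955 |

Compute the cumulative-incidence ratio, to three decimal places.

Cells: a = 159, b = 341, c = 253, d = 2955.
Risk in exposed = 159/500 = 0.31800; risk in unexposed = 253/3208 = 0.07887.
RR = 0.31800 / 0.07887 = 4.03219
The risk among the exposed is 4.03 times that among the unexposed.

4.032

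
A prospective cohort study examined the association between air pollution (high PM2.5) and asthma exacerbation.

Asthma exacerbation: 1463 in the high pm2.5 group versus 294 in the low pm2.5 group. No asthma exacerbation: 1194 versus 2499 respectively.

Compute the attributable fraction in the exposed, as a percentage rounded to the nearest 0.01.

80.88

From the description: a = 1463, b = 1194, c = 294, d = 2499.
Risk in exposed = 1463/2657 = 0.55062; risk in unexposed = 294/2793 = 0.10526.
RR = 0.55062/0.10526 = 5.23090
AR% = (RR − 1)/RR × 100 = (5.23090 − 1)/5.23090 × 100 = 80.8828%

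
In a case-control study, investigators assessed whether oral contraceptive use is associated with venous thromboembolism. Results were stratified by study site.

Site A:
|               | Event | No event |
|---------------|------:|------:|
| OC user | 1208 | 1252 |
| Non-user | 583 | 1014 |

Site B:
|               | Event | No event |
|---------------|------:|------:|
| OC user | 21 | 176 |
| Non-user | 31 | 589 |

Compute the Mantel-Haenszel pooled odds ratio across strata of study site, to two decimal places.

OR_MH = Σ(aᵢdᵢ/nᵢ) / Σ(bᵢcᵢ/nᵢ), where nᵢ is the stratum total.
Stratum 1 (Site A): n = 4057; a·d/n = 1208·1014/4057 = 301.9256; b·c/n = 1252·583/4057 = 179.9152
Stratum 2 (Site B): n = 817; a·d/n = 21·589/817 = 15.1395; b·c/n = 176·31/817 = 6.6781
OR_MH = (301.9256 + 15.1395) / (179.9152 + 6.6781) = 317.0651 / 186.5933 = 1.69923

1.70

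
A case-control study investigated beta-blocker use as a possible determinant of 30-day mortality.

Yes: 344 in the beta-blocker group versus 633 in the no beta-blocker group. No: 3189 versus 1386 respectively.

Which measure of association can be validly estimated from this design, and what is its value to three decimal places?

0.236

From the description: a = 344, b = 3189, c = 633, d = 1386.
This is a case-control study: participants were sampled on outcome status, so risks in the source population cannot be estimated directly — relative risk is not valid here. The odds ratio is the appropriate measure.
OR = (a·d)/(b·c) = (344 × 1386) / (3189 × 633) = 476784 / 2018637 = 0.23619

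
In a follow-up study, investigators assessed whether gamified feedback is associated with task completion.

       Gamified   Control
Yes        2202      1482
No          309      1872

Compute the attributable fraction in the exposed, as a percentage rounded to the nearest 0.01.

Reading the table with exposure as columns: a = 2202 (Gamified, case), b = 309 (Gamified, non-case), c = 1482 (Control, case), d = 1872.
Risk in exposed = 2202/2511 = 0.87694; risk in unexposed = 1482/3354 = 0.44186.
RR = 0.87694/0.44186 = 1.98466
AR% = (RR − 1)/RR × 100 = (1.98466 − 1)/1.98466 × 100 = 49.6135%

49.61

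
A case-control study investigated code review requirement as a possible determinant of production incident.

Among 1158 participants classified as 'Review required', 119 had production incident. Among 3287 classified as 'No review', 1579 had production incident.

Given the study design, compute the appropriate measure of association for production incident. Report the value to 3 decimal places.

0.124

From the description: a = 119, b = 1039, c = 1579, d = 1708.
This is a case-control study: participants were sampled on outcome status, so risks in the source population cannot be estimated directly — relative risk is not valid here. The odds ratio is the appropriate measure.
OR = (a·d)/(b·c) = (119 × 1708) / (1039 × 1579) = 203252 / 1640581 = 0.12389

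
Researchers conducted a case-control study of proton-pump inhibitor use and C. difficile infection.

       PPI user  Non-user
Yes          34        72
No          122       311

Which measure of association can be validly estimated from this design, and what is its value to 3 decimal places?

1.204

Reading the table with exposure as columns: a = 34 (PPI user, case), b = 122 (PPI user, non-case), c = 72 (Non-user, case), d = 311.
This is a case-control study: participants were sampled on outcome status, so risks in the source population cannot be estimated directly — relative risk is not valid here. The odds ratio is the appropriate measure.
OR = (a·d)/(b·c) = (34 × 311) / (122 × 72) = 10574 / 8784 = 1.20378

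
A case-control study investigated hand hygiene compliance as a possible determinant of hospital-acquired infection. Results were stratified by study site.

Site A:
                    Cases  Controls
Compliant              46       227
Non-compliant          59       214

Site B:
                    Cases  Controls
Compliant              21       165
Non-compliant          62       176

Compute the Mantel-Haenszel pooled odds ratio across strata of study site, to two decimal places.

0.55

OR_MH = Σ(aᵢdᵢ/nᵢ) / Σ(bᵢcᵢ/nᵢ), where nᵢ is the stratum total.
Stratum 1 (Site A): n = 546; a·d/n = 46·214/546 = 18.0293; b·c/n = 227·59/546 = 24.5293
Stratum 2 (Site B): n = 424; a·d/n = 21·176/424 = 8.7170; b·c/n = 165·62/424 = 24.1274
OR_MH = (18.0293 + 8.7170) / (24.5293 + 24.1274) = 26.7463 / 48.6567 = 0.54969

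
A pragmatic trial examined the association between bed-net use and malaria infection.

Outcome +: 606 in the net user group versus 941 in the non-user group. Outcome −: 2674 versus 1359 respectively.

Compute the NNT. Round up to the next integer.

Risk in treated group = 606/3280 = 0.18476; risk in control = 941/2300 = 0.40913.
Absolute risk reduction = 0.40913 − 0.18476 = 0.22437
NNT = 1 / ARR = 1 / 0.22437 = 4.457 → round up → 5

5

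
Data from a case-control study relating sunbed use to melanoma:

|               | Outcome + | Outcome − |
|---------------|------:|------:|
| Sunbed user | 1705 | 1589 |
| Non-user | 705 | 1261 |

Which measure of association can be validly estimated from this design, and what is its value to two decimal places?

1.92

Cells: a = 1705, b = 1589, c = 705, d = 1261.
This is a case-control study: participants were sampled on outcome status, so risks in the source population cannot be estimated directly — relative risk is not valid here. The odds ratio is the appropriate measure.
OR = (a·d)/(b·c) = (1705 × 1261) / (1589 × 705) = 2150005 / 1120245 = 1.91923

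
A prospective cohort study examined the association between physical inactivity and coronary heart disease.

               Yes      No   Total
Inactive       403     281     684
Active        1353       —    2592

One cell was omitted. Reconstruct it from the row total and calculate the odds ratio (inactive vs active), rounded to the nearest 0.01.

The missing cell is in the unexposed row: 2592 − 1353 = 1239.
So a = 403, b = 281, c = 1353, d = 1239.
OR = (a·d)/(b·c) = (403 × 1239) / (281 × 1353) = 499317 / 380193 = 1.31333

1.31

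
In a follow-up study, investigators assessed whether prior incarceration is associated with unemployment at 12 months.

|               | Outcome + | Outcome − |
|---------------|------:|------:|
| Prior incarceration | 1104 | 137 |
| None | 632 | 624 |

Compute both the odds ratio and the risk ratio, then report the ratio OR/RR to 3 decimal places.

Cells: a = 1104, b = 137, c = 632, d = 624.
OR = (1104·624)/(137·632) = 688896/86584 = 7.95639
Risk in exposed = 1104/1241 = 0.88961; risk in unexposed = 632/1256 = 0.50318; RR = 1.76795
OR/RR = 7.95639 / 1.76795 = 4.50035
The outcome is not rare, so the OR lies further from 1 than the RR.

4.500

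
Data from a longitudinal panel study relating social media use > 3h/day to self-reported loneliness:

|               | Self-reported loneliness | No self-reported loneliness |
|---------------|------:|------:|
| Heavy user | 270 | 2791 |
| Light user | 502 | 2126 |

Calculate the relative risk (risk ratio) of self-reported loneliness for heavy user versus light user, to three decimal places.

Cells: a = 270, b = 2791, c = 502, d = 2126.
Risk in exposed = 270/3061 = 0.08821; risk in unexposed = 502/2628 = 0.19102.
RR = 0.08821 / 0.19102 = 0.46177
The risk is 54% lower among the exposed than among the unexposed.

0.462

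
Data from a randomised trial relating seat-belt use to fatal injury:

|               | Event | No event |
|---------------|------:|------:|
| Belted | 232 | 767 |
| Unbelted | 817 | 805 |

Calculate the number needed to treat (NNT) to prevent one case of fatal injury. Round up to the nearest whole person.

Risk in treated group = 232/999 = 0.23223; risk in control = 817/1622 = 0.50370.
Absolute risk reduction = 0.50370 − 0.23223 = 0.27147
NNT = 1 / ARR = 1 / 0.27147 = 3.684 → round up → 4

4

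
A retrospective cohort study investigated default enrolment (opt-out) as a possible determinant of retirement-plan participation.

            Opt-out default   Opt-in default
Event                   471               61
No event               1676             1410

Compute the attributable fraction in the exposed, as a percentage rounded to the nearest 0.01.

Reading the table with exposure as columns: a = 471 (Opt-out default, case), b = 1676 (Opt-out default, non-case), c = 61 (Opt-in default, case), d = 1410.
Risk in exposed = 471/2147 = 0.21938; risk in unexposed = 61/1471 = 0.04147.
RR = 0.21938/0.04147 = 5.29020
AR% = (RR − 1)/RR × 100 = (5.29020 − 1)/5.29020 × 100 = 81.0971%

81.10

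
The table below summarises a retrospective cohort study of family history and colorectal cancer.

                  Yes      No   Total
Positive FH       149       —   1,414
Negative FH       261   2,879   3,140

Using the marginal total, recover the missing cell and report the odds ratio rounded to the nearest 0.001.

The missing cell is in the exposed row: 1414 − 149 = 1265.
So a = 149, b = 1265, c = 261, d = 2879.
OR = (a·d)/(b·c) = (149 × 2879) / (1265 × 261) = 428971 / 330165 = 1.29926

1.299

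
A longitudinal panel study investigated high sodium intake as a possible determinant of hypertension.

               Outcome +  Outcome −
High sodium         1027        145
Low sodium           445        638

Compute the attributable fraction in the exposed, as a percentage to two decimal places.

53.11

Cells: a = 1027, b = 145, c = 445, d = 638.
Risk in exposed = 1027/1172 = 0.87628; risk in unexposed = 445/1083 = 0.41090.
RR = 0.87628/0.41090 = 2.13261
AR% = (RR − 1)/RR × 100 = (2.13261 − 1)/2.13261 × 100 = 53.1091%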